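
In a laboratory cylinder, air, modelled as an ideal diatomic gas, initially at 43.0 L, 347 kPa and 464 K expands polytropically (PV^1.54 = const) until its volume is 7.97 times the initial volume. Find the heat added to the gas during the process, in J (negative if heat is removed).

-6520 J

n = P₁V₁/(RT₁) = 347×43.0/(8.314×464) = 3.87 mol.
Polytropic n=1.54: T₂ = T₁(V₁/V₂)^(n−1) = 464×(0.125)^0.54 = 151 K; P₂ = P₁(V₁/V₂)^n = 14.2 kPa.
W = (P₁V₁−P₂V₂)/(n−1) = (347×43.0−14.2×343)/0.54 = 18600 J.
ΔU = nCvΔT = 3.87×20.8×(151−464) = -25100 J.
Q = ΔU + W = -6520 J.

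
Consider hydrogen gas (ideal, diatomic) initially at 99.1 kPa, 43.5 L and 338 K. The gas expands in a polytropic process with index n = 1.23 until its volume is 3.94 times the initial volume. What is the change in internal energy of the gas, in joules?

-2920 J

n = P₁V₁/(RT₁) = 99.1×43.5/(8.314×338) = 1.53 mol.
Polytropic n=1.23: T₂ = T₁(V₁/V₂)^(n−1) = 338×(0.254)^0.23 = 247 K; P₂ = P₁(V₁/V₂)^n = 18.3 kPa.
For an ideal gas ΔU = nCvΔT with Cv = (5/2)R = 20.8 J/(mol·K).
ΔU = 1.53×20.8×(247−338) = -2920 J.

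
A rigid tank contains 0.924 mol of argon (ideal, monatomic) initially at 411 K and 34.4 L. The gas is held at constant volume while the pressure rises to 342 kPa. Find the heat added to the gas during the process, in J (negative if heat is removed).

P₁ = nRT₁/V₁ = 0.924×8.314×411/34.4 = 91.8 kPa.
Isochoric: V stays 34.4 L; P/T = const ⇒ T₂ = 1530 K, P₂ = 342 kPa.
W = 0 (no volume change).
ΔU = nCvΔT = 0.924×12.5×(1530−411) = 12900 J.
Q = ΔU = 12900 J.

12900 J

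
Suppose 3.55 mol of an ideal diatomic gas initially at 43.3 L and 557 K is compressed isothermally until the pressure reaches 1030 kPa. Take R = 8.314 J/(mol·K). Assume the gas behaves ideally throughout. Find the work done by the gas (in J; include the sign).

P₁ = nRT₁/V₁ = 3.55×8.314×557/43.3 = 380 kPa.
Isothermal: T stays 557 K; PV = const ⇒ V₂ = 16.0 L, P₂ = 1030 kPa.
W = nRT ln(V₂/V₁) = 3.55×8.314×557×ln(0.369) = -16400 J.

-16400 J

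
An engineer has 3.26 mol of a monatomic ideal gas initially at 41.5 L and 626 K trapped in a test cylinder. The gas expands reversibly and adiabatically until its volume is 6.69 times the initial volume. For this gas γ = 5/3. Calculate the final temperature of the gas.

P₁ = nRT₁/V₁ = 3.26×8.314×626/41.5 = 409 kPa.
Adiabatic: TV^(γ−1) = const ⇒ T₂ = 626×(0.149)^0.667 = 176 K; PV^γ = const ⇒ P₂ = 17.2 kPa.

176 K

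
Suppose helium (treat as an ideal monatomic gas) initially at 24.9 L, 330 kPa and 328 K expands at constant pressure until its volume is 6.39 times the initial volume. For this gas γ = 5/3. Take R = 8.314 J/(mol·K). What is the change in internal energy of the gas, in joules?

66400 J

n = P₁V₁/(RT₁) = 330×24.9/(8.314×328) = 3.01 mol.
Isobaric: P stays 330 kPa; V/T = const ⇒ T₂ = 2100 K, V₂ = 159 L.
For an ideal gas ΔU = nCvΔT with Cv = (3/2)R = 12.5 J/(mol·K).
ΔU = 3.01×12.5×(2100−328) = 66400 J.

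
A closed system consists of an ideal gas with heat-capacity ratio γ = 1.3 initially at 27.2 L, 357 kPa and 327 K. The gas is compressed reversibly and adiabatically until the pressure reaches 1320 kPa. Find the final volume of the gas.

Adiabatic: T₂/T₁ = (P₂/P₁)^((γ−1)/γ) ⇒ T₂ = 327×(3.70)^0.231 = 442 K; V₂ = 9.95 L.

9.95 L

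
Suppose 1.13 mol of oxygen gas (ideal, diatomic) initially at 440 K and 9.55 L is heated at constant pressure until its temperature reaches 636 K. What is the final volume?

P₁ = nRT₁/V₁ = 1.13×8.314×440/9.55 = 433 kPa.
Isobaric: P stays 433 kPa; V/T = const ⇒ T₂ = 636 K, V₂ = 13.8 L.

13.8 L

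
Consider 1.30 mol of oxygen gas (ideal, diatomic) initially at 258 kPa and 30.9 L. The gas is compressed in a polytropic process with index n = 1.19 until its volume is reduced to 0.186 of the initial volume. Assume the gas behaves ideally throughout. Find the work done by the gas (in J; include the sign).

-15800 J

T₁ = P₁V₁/(nR) = 258×30.9/(1.30×8.314) = 738 K.
Polytropic n=1.19: T₂ = T₁(V₁/V₂)^(n−1) = 738×(5.38)^0.19 = 1020 K; P₂ = P₁(V₁/V₂)^n = 1910 kPa.
W = (P₁V₁−P₂V₂)/(n−1) = (258×30.9−1910×5.75)/0.19 = -15800 J.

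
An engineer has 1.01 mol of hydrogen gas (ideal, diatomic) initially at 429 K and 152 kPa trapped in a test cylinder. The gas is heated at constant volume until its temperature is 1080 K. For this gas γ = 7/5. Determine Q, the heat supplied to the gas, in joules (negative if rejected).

V₁ = nRT₁/P₁ = 1.01×8.314×429/152 = 23.7 L.
Isochoric: V stays 23.7 L; P/T = const ⇒ T₂ = 1080 K, P₂ = 383 kPa.
W = 0 (no volume change).
ΔU = nCvΔT = 1.01×20.8×(1080−429) = 13700 J.
Q = ΔU = 13700 J.

13700 J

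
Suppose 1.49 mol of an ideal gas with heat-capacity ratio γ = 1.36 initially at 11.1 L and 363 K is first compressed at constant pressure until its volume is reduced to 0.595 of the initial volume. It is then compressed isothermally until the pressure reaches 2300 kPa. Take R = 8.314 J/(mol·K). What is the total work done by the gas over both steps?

-6470 J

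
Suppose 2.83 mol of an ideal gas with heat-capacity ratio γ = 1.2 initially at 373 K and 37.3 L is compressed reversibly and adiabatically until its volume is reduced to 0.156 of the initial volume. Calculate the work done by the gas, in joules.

-19700 J

P₁ = nRT₁/V₁ = 2.83×8.314×373/37.3 = 235 kPa.
Adiabatic: TV^(γ−1) = const ⇒ T₂ = 373×(6.41)^0.200 = 541 K; PV^γ = const ⇒ P₂ = 2190 kPa.
ΔU = nCvΔT = 2.83×41.6×(541−373) = 19700 J.
Q = 0 for an adiabatic process, so W = −ΔU = -19700 J.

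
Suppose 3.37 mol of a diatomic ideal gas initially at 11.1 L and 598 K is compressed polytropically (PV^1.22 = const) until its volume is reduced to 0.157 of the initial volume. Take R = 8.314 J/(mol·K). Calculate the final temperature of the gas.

P₁ = nRT₁/V₁ = 3.37×8.314×598/11.1 = 1510 kPa.
Polytropic n=1.22: T₂ = T₁(V₁/V₂)^(n−1) = 598×(6.37)^0.22 = 899 K; P₂ = P₁(V₁/V₂)^n = 14400 kPa.

899 K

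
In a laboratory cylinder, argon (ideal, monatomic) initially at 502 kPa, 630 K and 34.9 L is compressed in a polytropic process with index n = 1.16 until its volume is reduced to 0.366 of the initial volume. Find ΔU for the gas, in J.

n = P₁V₁/(RT₁) = 502×34.9/(8.314×630) = 3.34 mol.
Polytropic n=1.16: T₂ = T₁(V₁/V₂)^(n−1) = 630×(2.73)^0.16 = 740 K; P₂ = P₁(V₁/V₂)^n = 1610 kPa.
For an ideal gas ΔU = nCvΔT with Cv = (3/2)R = 12.5 J/(mol·K).
ΔU = 3.34×12.5×(740−630) = 4590 J.

4590 J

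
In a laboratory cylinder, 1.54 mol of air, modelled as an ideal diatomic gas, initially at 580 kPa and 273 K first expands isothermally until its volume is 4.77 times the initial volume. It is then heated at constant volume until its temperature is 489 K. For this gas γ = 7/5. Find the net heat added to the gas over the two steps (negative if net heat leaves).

12400 J

V₁ = nRT₁/P₁ = 1.54×8.314×273/580 = 6.03 L.
Step 1 — Isothermal: T stays 273 K; PV = const ⇒ V₂ = 28.7 L, P₂ = 122 kPa.
ΔU = 0 (ideal gas, T constant).
W = nRT ln(V₂/V₁) = 1.54×8.314×273×ln(4.77) = 5460 J.
Q = ΔU + W = 5460 J.
State after step 1: P = 122 kPa, V = 28.7 L, T = 273 K.
Step 2 — Isochoric: V stays 28.7 L; P/T = const ⇒ T₂ = 489 K, P₂ = 218 kPa.
W = 0 (no volume change).
ΔU = nCvΔT = 1.54×20.8×(489−273) = 6910 J.
Q = ΔU = 6910 J.
Net over both steps: W = 5460 J, Q = 12400 J, ΔU = 6910 J.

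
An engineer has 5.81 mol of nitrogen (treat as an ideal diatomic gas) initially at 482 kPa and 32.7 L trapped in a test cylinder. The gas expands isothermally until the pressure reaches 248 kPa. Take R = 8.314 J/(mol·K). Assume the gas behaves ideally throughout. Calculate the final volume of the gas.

T₁ = P₁V₁/(nR) = 482×32.7/(5.81×8.314) = 326 K.
Isothermal: T stays 326 K; PV = const ⇒ V₂ = 63.6 L, P₂ = 248 kPa.

63.6 L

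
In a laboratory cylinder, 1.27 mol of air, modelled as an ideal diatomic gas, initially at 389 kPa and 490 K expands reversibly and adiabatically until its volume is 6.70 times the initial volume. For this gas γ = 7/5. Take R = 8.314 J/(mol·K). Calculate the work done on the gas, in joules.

V₁ = nRT₁/P₁ = 1.27×8.314×490/389 = 13.3 L.
Adiabatic: TV^(γ−1) = const ⇒ T₂ = 490×(0.149)^0.400 = 229 K; PV^γ = const ⇒ P₂ = 27.1 kPa.
ΔU = nCvΔT = 1.27×20.8×(229−490) = -6890 J.
Q = 0 for an adiabatic process, so W = −ΔU = 6890 J.
Work done on the gas = −W_by = -6890 J.

-6890 J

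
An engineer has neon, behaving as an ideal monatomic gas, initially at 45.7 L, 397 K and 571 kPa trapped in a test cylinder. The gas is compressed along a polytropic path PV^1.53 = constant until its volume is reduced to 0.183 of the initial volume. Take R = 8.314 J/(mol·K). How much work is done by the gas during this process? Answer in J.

n = P₁V₁/(RT₁) = 571×45.7/(8.314×397) = 7.91 mol.
Polytropic n=1.53: T₂ = T₁(V₁/V₂)^(n−1) = 397×(5.46)^0.53 = 977 K; P₂ = P₁(V₁/V₂)^n = 7680 kPa.
W = (P₁V₁−P₂V₂)/(n−1) = (571×45.7−7680×8.36)/0.53 = -71900 J.

-71900 J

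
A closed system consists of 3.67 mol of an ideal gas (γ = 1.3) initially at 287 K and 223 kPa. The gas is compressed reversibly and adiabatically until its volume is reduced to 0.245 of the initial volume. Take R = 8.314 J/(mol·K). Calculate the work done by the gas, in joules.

-15300 J

V₁ = nRT₁/P₁ = 3.67×8.314×287/223 = 39.3 L.
Adiabatic: TV^(γ−1) = const ⇒ T₂ = 287×(4.08)^0.300 = 438 K; PV^γ = const ⇒ P₂ = 1390 kPa.
ΔU = nCvΔT = 3.67×27.7×(438−287) = 15300 J.
Q = 0 for an adiabatic process, so W = −ΔU = -15300 J.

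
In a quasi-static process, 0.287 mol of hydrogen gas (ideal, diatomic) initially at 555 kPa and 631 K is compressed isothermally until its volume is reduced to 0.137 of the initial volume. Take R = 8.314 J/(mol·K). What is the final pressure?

V₁ = nRT₁/P₁ = 0.287×8.314×631/555 = 2.71 L.
Isothermal: T stays 631 K; PV = const ⇒ V₂ = 0.372 L, P₂ = 4050 kPa.

4050 kPa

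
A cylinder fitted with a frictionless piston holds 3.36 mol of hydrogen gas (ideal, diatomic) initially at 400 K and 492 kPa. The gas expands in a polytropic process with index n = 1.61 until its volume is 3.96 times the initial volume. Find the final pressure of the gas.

53.7 kPa

V₁ = nRT₁/P₁ = 3.36×8.314×400/492 = 22.7 L.
Polytropic n=1.61: T₂ = T₁(V₁/V₂)^(n−1) = 400×(0.253)^0.61 = 173 K; P₂ = P₁(V₁/V₂)^n = 53.7 kPa.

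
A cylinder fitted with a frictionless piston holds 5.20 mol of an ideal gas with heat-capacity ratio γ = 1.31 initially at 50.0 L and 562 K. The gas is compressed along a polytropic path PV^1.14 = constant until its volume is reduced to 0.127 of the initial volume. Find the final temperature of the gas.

750 K

P₁ = nRT₁/V₁ = 5.20×8.314×562/50.0 = 486 kPa.
Polytropic n=1.14: T₂ = T₁(V₁/V₂)^(n−1) = 562×(7.87)^0.14 = 750 K; P₂ = P₁(V₁/V₂)^n = 5110 kPa.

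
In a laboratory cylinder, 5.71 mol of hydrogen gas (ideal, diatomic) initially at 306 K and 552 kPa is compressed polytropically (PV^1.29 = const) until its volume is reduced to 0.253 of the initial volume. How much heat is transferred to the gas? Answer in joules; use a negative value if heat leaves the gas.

-6750 J

V₁ = nRT₁/P₁ = 5.71×8.314×306/552 = 26.3 L.
Polytropic n=1.29: T₂ = T₁(V₁/V₂)^(n−1) = 306×(3.95)^0.29 = 456 K; P₂ = P₁(V₁/V₂)^n = 3250 kPa.
W = (P₁V₁−P₂V₂)/(n−1) = (552×26.3−3250×6.66)/0.29 = -24500 J.
ΔU = nCvΔT = 5.71×20.8×(456−306) = 17800 J.
Q = ΔU + W = -6750 J.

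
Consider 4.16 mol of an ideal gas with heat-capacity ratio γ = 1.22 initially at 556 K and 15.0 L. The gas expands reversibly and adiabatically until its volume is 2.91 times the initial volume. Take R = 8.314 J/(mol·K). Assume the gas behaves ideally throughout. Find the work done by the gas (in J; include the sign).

18300 J

P₁ = nRT₁/V₁ = 4.16×8.314×556/15.0 = 1280 kPa.
Adiabatic: TV^(γ−1) = const ⇒ T₂ = 556×(0.344)^0.220 = 440 K; PV^γ = const ⇒ P₂ = 348 kPa.
ΔU = nCvΔT = 4.16×37.8×(440−556) = -18300 J.
Q = 0 for an adiabatic process, so W = −ΔU = 18300 J.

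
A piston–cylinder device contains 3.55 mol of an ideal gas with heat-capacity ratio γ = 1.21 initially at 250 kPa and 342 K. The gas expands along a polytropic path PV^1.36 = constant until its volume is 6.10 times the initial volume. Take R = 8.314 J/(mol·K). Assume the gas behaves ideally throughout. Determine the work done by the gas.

13400 J

V₁ = nRT₁/P₁ = 3.55×8.314×342/250 = 40.4 L.
Polytropic n=1.36: T₂ = T₁(V₁/V₂)^(n−1) = 342×(0.164)^0.36 = 178 K; P₂ = P₁(V₁/V₂)^n = 21.4 kPa.
W = (P₁V₁−P₂V₂)/(n−1) = (250×40.4−21.4×246)/0.36 = 13400 J.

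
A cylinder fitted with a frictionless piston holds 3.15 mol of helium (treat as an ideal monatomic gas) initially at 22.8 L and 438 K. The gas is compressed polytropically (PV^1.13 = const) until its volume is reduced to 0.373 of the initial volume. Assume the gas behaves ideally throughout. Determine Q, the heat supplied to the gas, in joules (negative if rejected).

-9720 J

P₁ = nRT₁/V₁ = 3.15×8.314×438/22.8 = 503 kPa.
Polytropic n=1.13: T₂ = T₁(V₁/V₂)^(n−1) = 438×(2.68)^0.13 = 498 K; P₂ = P₁(V₁/V₂)^n = 1530 kPa.
W = (P₁V₁−P₂V₂)/(n−1) = (503×22.8−1530×8.50)/0.13 = -12100 J.
ΔU = nCvΔT = 3.15×12.5×(498−438) = 2350 J.
Q = ΔU + W = -9720 J.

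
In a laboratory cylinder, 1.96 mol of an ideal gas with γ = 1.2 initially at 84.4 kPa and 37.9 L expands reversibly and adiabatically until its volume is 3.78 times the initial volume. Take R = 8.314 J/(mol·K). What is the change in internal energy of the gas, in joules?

-3730 J

T₁ = P₁V₁/(nR) = 84.4×37.9/(1.96×8.314) = 196 K.
Adiabatic: TV^(γ−1) = const ⇒ T₂ = 196×(0.265)^0.200 = 150 K; PV^γ = const ⇒ P₂ = 17.1 kPa.
For an ideal gas ΔU = nCvΔT with Cv = R/(γ−1) = 41.6 J/(mol·K).
ΔU = 1.96×41.6×(150−196) = -3730 J.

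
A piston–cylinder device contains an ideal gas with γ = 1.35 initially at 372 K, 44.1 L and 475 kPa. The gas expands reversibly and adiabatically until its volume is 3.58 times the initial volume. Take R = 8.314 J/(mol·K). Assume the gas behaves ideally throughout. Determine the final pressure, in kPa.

84.9 kPa

Adiabatic: TV^(γ−1) = const ⇒ T₂ = 372×(0.279)^0.350 = 238 K; PV^γ = const ⇒ P₂ = 84.9 kPa.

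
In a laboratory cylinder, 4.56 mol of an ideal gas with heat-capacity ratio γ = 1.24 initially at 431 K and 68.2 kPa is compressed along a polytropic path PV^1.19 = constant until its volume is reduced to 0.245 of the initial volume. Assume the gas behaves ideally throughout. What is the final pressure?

364 kPa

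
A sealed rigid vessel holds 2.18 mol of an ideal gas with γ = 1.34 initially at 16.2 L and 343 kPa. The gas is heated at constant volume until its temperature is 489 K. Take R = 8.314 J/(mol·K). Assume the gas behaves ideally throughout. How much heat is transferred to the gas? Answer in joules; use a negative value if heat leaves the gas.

9720 J

T₁ = P₁V₁/(nR) = 343×16.2/(2.18×8.314) = 307 K.
Isochoric: V stays 16.2 L; P/T = const ⇒ T₂ = 489 K, P₂ = 547 kPa.
W = 0 (no volume change).
ΔU = nCvΔT = 2.18×24.5×(489−307) = 9720 J.
Q = ΔU = 9720 J.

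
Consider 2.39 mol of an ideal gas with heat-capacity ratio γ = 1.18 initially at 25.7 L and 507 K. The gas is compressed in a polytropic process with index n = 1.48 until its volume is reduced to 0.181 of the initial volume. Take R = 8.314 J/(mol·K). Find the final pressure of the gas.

4920 kPa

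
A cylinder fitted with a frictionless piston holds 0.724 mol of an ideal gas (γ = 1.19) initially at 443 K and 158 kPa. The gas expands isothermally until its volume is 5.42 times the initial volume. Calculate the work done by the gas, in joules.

V₁ = nRT₁/P₁ = 0.724×8.314×443/158 = 16.9 L.
Isothermal: T stays 443 K; PV = const ⇒ V₂ = 91.5 L, P₂ = 29.2 kPa.
W = nRT ln(V₂/V₁) = 0.724×8.314×443×ln(5.42) = 4510 J.

4510 J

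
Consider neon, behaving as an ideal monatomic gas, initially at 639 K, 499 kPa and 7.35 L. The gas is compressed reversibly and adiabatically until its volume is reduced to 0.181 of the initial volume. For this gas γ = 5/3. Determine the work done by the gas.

-11700 J

n = P₁V₁/(RT₁) = 499×7.35/(8.314×639) = 0.690 mol.
Adiabatic: TV^(γ−1) = const ⇒ T₂ = 639×(5.52)^0.667 = 2000 K; PV^γ = const ⇒ P₂ = 8620 kPa.
ΔU = nCvΔT = 0.690×12.5×(2000−639) = 11700 J.
Q = 0 for an adiabatic process, so W = −ΔU = -11700 J.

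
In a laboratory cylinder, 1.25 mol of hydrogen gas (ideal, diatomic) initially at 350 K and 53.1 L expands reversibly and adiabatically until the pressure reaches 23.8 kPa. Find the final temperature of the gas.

259 K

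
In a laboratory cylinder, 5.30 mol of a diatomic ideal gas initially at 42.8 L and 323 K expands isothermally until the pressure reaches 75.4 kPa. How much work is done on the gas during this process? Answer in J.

P₁ = nRT₁/V₁ = 5.30×8.314×323/42.8 = 333 kPa.
Isothermal: T stays 323 K; PV = const ⇒ V₂ = 189 L, P₂ = 75.4 kPa.
W = nRT ln(V₂/V₁) = 5.30×8.314×323×ln(4.41) = 21100 J.
Work done on the gas = −W_by = -21100 J.

-21100 J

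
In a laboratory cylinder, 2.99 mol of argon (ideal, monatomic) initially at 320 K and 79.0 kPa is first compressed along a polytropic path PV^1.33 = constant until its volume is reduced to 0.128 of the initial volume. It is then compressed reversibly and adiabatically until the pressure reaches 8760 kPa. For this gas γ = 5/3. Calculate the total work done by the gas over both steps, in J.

-51700 J

V₁ = nRT₁/P₁ = 2.99×8.314×320/79.0 = 101 L.
Step 1 — Polytropic n=1.33: T₂ = T₁(V₁/V₂)^(n−1) = 320×(7.81)^0.33 = 631 K; P₂ = P₁(V₁/V₂)^n = 1220 kPa.
W = (P₁V₁−P₂V₂)/(n−1) = (79.0×101−1220×12.9)/0.33 = -23400 J.
ΔU = nCvΔT = 2.99×12.5×(631−320) = 11600 J.
Q = ΔU + W = -11800 J.
State after step 1: P = 1220 kPa, V = 12.9 L, T = 631 K.
Step 2 — Adiabatic: T₂/T₁ = (P₂/P₁)^((γ−1)/γ) ⇒ T₂ = 631×(7.20)^0.400 = 1390 K; V₂ = 3.94 L.
ΔU = nCvΔT = 2.99×12.5×(1390−631) = 28300 J.
Q = 0 for an adiabatic process, so W = −ΔU = -28300 J.
Net over both steps: W = -51700 J, Q = -11800 J, ΔU = 39900 J.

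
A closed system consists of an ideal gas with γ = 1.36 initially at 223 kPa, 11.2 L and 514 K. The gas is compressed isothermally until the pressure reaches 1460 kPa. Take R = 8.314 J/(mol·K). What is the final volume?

Isothermal: T stays 514 K; PV = const ⇒ V₂ = 1.71 L, P₂ = 1460 kPa.

1.71 L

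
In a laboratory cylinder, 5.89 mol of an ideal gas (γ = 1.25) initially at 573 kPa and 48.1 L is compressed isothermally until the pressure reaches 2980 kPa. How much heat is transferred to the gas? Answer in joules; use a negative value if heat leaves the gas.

T₁ = P₁V₁/(nR) = 573×48.1/(5.89×8.314) = 563 K.
Isothermal: T stays 563 K; PV = const ⇒ V₂ = 9.25 L, P₂ = 2980 kPa.
ΔU = 0 (ideal gas, T constant).
W = nRT ln(V₂/V₁) = 5.89×8.314×563×ln(0.192) = -45400 J.
Q = ΔU + W = -45400 J.

-45400 J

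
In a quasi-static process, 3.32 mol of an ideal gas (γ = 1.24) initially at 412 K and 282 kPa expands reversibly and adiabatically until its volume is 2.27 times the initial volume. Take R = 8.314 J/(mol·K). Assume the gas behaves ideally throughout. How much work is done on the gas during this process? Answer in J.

-8460 J

V₁ = nRT₁/P₁ = 3.32×8.314×412/282 = 40.3 L.
Adiabatic: TV^(γ−1) = const ⇒ T₂ = 412×(0.441)^0.240 = 338 K; PV^γ = const ⇒ P₂ = 102 kPa.
ΔU = nCvΔT = 3.32×34.6×(338−412) = -8460 J.
Q = 0 for an adiabatic process, so W = −ΔU = 8460 J.
Work done on the gas = −W_by = -8460 J.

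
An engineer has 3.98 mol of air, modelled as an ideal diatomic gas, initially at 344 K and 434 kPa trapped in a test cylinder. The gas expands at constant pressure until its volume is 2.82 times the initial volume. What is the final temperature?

V₁ = nRT₁/P₁ = 3.98×8.314×344/434 = 26.2 L.
Isobaric: P stays 434 kPa; V/T = const ⇒ T₂ = 970 K, V₂ = 74.0 L.

970 K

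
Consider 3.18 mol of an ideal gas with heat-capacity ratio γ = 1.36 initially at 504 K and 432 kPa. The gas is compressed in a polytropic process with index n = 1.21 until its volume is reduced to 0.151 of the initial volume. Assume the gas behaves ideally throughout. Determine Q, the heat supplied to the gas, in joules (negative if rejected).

V₁ = nRT₁/P₁ = 3.18×8.314×504/432 = 30.8 L.
Polytropic n=1.21: T₂ = T₁(V₁/V₂)^(n−1) = 504×(6.62)^0.21 = 750 K; P₂ = P₁(V₁/V₂)^n = 4260 kPa.
W = (P₁V₁−P₂V₂)/(n−1) = (432×30.8−4260×4.66)/0.21 = -30900 J.
ΔU = nCvΔT = 3.18×23.1×(750−504) = 18000 J.
Q = ΔU + W = -12900 J.

-12900 J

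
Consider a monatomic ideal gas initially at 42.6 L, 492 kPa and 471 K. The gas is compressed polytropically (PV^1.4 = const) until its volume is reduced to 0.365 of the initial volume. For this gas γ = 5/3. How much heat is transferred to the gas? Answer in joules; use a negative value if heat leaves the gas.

n = P₁V₁/(RT₁) = 492×42.6/(8.314×471) = 5.35 mol.
Polytropic n=1.4: T₂ = T₁(V₁/V₂)^(n−1) = 471×(2.74)^0.40 = 705 K; P₂ = P₁(V₁/V₂)^n = 2020 kPa.
W = (P₁V₁−P₂V₂)/(n−1) = (492×42.6−2020×15.5)/0.40 = -26000 J.
ΔU = nCvΔT = 5.35×12.5×(705−471) = 15600 J.
Q = ΔU + W = -10400 J.

-10400 J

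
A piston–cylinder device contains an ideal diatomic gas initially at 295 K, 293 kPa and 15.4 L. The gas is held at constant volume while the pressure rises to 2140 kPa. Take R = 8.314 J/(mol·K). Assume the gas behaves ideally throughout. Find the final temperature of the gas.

2150 K

Isochoric: V stays 15.4 L; P/T = const ⇒ T₂ = 2150 K, P₂ = 2140 kPa.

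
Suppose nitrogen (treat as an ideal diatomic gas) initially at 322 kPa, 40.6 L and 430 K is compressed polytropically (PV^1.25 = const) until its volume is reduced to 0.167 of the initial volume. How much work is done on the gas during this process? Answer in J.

n = P₁V₁/(RT₁) = 322×40.6/(8.314×430) = 3.66 mol.
Polytropic n=1.25: T₂ = T₁(V₁/V₂)^(n−1) = 430×(5.99)^0.25 = 673 K; P₂ = P₁(V₁/V₂)^n = 3020 kPa.
W = (P₁V₁−P₂V₂)/(n−1) = (322×40.6−3020×6.78)/0.25 = -29500 J.
Work done on the gas = −W_by = 29500 J.

29500 J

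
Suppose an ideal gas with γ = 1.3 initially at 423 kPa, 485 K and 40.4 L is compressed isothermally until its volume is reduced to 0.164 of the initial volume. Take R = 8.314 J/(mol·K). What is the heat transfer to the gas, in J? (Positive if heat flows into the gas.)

n = P₁V₁/(RT₁) = 423×40.4/(8.314×485) = 4.24 mol.
Isothermal: T stays 485 K; PV = const ⇒ V₂ = 6.63 L, P₂ = 2580 kPa.
ΔU = 0 (ideal gas, T constant).
W = nRT ln(V₂/V₁) = 4.24×8.314×485×ln(0.164) = -30900 J.
Q = ΔU + W = -30900 J.

-30900 J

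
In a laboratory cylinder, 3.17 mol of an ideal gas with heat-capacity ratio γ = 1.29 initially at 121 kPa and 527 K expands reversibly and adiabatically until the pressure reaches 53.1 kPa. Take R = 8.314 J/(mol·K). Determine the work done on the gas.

-8100 J

V₁ = nRT₁/P₁ = 3.17×8.314×527/121 = 115 L.
Adiabatic: T₂/T₁ = (P₂/P₁)^((γ−1)/γ) ⇒ T₂ = 527×(0.439)^0.225 = 438 K; V₂ = 217 L.
ΔU = nCvΔT = 3.17×28.7×(438−527) = -8100 J.
Q = 0 for an adiabatic process, so W = −ΔU = 8100 J.
Work done on the gas = −W_by = -8100 J.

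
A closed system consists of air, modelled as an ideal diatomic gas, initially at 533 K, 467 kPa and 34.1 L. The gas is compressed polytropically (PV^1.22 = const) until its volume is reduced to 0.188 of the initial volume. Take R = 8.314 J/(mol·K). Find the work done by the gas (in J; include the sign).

-32200 J

n = P₁V₁/(RT₁) = 467×34.1/(8.314×533) = 3.59 mol.
Polytropic n=1.22: T₂ = T₁(V₁/V₂)^(n−1) = 533×(5.32)^0.22 = 770 K; P₂ = P₁(V₁/V₂)^n = 3590 kPa.
W = (P₁V₁−P₂V₂)/(n−1) = (467×34.1−3590×6.41)/0.22 = -32200 J.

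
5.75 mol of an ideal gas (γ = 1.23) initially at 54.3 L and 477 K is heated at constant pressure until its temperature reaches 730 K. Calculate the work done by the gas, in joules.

P₁ = nRT₁/V₁ = 5.75×8.314×477/54.3 = 420 kPa.
Isobaric: P stays 420 kPa; V/T = const ⇒ T₂ = 730 K, V₂ = 83.1 L.
W = PΔV = 420×(83.1−54.3) kPa·L = 12100 J.

12100 J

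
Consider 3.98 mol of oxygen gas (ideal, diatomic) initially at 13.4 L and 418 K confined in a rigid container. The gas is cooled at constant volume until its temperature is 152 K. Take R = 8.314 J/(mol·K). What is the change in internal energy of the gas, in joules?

-22000 J

P₁ = nRT₁/V₁ = 3.98×8.314×418/13.4 = 1030 kPa.
Isochoric: V stays 13.4 L; P/T = const ⇒ T₂ = 152 K, P₂ = 375 kPa.
For an ideal gas ΔU = nCvΔT with Cv = (5/2)R = 20.8 J/(mol·K).
ΔU = 3.98×20.8×(152−418) = -22000 J.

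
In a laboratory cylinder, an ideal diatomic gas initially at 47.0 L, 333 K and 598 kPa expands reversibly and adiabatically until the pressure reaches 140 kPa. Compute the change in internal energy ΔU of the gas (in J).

-23900 J

n = P₁V₁/(RT₁) = 598×47.0/(8.314×333) = 10.2 mol.
Adiabatic: T₂/T₁ = (P₂/P₁)^((γ−1)/γ) ⇒ T₂ = 333×(0.234)^0.286 = 220 K; V₂ = 133 L.
For an ideal gas ΔU = nCvΔT with Cv = (5/2)R = 20.8 J/(mol·K).
ΔU = 10.2×20.8×(220−333) = -23900 J.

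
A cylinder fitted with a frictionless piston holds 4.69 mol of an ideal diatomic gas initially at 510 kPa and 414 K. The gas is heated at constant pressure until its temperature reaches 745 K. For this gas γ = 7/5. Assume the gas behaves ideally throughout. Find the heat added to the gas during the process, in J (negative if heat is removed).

45200 J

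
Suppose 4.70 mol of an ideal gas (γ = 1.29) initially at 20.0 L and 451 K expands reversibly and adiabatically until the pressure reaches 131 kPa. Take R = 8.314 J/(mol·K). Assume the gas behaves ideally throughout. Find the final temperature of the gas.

294 K

P₁ = nRT₁/V₁ = 4.70×8.314×451/20.0 = 881 kPa.
Adiabatic: T₂/T₁ = (P₂/P₁)^((γ−1)/γ) ⇒ T₂ = 451×(0.149)^0.225 = 294 K; V₂ = 87.6 L.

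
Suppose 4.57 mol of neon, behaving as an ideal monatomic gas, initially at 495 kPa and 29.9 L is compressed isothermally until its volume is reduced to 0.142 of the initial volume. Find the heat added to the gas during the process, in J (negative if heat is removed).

-28900 J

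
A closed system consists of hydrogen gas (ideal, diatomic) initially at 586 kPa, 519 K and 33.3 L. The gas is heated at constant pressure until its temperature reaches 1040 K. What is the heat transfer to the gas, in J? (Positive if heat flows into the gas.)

68600 J

n = P₁V₁/(RT₁) = 586×33.3/(8.314×519) = 4.52 mol.
Isobaric: P stays 586 kPa; V/T = const ⇒ T₂ = 1040 K, V₂ = 66.7 L.
W = PΔV = 586×(66.7−33.3) kPa·L = 19600 J.
ΔU = nCvΔT = 4.52×20.8×(1040−519) = 49000 J.
Q = ΔU + W = nCpΔT = 68600 J.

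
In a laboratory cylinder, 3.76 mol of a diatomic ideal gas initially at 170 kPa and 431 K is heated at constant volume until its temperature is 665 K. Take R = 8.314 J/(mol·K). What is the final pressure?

V₁ = nRT₁/P₁ = 3.76×8.314×431/170 = 79.3 L.
Isochoric: V stays 79.3 L; P/T = const ⇒ T₂ = 665 K, P₂ = 262 kPa.

262 kPa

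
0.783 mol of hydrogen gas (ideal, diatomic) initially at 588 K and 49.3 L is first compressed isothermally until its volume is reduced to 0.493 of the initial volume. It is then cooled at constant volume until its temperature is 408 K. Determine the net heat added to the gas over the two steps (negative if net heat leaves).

-5640 J

P₁ = nRT₁/V₁ = 0.783×8.314×588/49.3 = 77.6 kPa.
Step 1 — Isothermal: T stays 588 K; PV = const ⇒ V₂ = 24.3 L, P₂ = 157 kPa.
ΔU = 0 (ideal gas, T constant).
W = nRT ln(V₂/V₁) = 0.783×8.314×588×ln(0.493) = -2710 J.
Q = ΔU + W = -2710 J.
State after step 1: P = 157 kPa, V = 24.3 L, T = 588 K.
Step 2 — Isochoric: V stays 24.3 L; P/T = const ⇒ T₂ = 408 K, P₂ = 109 kPa.
W = 0 (no volume change).
ΔU = nCvΔT = 0.783×20.8×(408−588) = -2930 J.
Q = ΔU = -2930 J.
Net over both steps: W = -2710 J, Q = -5640 J, ΔU = -2930 J.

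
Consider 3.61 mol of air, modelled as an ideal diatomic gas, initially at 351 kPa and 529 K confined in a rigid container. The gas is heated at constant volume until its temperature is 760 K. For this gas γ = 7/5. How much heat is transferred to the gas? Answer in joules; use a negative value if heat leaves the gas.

17300 J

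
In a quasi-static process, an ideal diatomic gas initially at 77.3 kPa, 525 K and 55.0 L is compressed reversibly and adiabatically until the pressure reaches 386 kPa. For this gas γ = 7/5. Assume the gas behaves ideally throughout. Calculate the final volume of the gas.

17.4 L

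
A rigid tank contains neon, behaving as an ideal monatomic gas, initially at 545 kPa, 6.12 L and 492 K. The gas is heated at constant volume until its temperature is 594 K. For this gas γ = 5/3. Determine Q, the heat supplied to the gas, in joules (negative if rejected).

n = P₁V₁/(RT₁) = 545×6.12/(8.314×492) = 0.815 mol.
Isochoric: V stays 6.12 L; P/T = const ⇒ T₂ = 594 K, P₂ = 658 kPa.
W = 0 (no volume change).
ΔU = nCvΔT = 0.815×12.5×(594−492) = 1040 J.
Q = ΔU = 1040 J.

1040 J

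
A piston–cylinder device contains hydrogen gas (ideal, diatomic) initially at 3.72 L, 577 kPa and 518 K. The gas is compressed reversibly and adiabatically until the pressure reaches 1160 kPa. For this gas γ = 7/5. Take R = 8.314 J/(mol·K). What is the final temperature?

632 K

Adiabatic: T₂/T₁ = (P₂/P₁)^((γ−1)/γ) ⇒ T₂ = 518×(2.01)^0.286 = 632 K; V₂ = 2.26 L.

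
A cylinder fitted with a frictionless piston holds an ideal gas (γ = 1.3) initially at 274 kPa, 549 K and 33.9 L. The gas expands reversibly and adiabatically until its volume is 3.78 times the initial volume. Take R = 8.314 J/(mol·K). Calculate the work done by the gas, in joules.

n = P₁V₁/(RT₁) = 274×33.9/(8.314×549) = 2.04 mol.
Adiabatic: TV^(γ−1) = const ⇒ T₂ = 549×(0.265)^0.300 = 368 K; PV^γ = const ⇒ P₂ = 48.6 kPa.
ΔU = nCvΔT = 2.04×27.7×(368−549) = -10200 J.
Q = 0 for an adiabatic process, so W = −ΔU = 10200 J.

10200 J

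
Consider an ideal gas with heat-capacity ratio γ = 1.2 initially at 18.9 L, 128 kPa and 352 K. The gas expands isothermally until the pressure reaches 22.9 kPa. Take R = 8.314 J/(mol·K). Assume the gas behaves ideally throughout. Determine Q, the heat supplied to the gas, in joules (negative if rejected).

n = P₁V₁/(RT₁) = 128×18.9/(8.314×352) = 0.827 mol.
Isothermal: T stays 352 K; PV = const ⇒ V₂ = 106 L, P₂ = 22.9 kPa.
ΔU = 0 (ideal gas, T constant).
W = nRT ln(V₂/V₁) = 0.827×8.314×352×ln(5.59) = 4160 J.
Q = ΔU + W = 4160 J.

4160 J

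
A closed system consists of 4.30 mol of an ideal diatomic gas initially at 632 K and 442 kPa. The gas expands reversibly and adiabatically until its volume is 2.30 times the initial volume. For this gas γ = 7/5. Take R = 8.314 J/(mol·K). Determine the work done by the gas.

V₁ = nRT₁/P₁ = 4.30×8.314×632/442 = 51.1 L.
Adiabatic: TV^(γ−1) = const ⇒ T₂ = 632×(0.435)^0.400 = 453 K; PV^γ = const ⇒ P₂ = 138 kPa.
ΔU = nCvΔT = 4.30×20.8×(453−632) = -16000 J.
Q = 0 for an adiabatic process, so W = −ΔU = 16000 J.

16000 J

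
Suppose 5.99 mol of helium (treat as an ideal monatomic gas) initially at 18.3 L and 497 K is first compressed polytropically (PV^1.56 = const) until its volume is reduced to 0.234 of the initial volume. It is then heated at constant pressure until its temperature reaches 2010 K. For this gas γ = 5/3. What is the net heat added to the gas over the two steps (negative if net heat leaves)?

102000 J

P₁ = nRT₁/V₁ = 5.99×8.314×497/18.3 = 1350 kPa.
Step 1 — Polytropic n=1.56: T₂ = T₁(V₁/V₂)^(n−1) = 497×(4.27)^0.56 = 1120 K; P₂ = P₁(V₁/V₂)^n = 13000 kPa.
W = (P₁V₁−P₂V₂)/(n−1) = (1350×18.3−13000×4.28)/0.56 = -55500 J.
ΔU = nCvΔT = 5.99×12.5×(1120−497) = 46600 J.
Q = ΔU + W = -8880 J.
State after step 1: P = 13000 kPa, V = 4.28 L, T = 1120 K.
Step 2 — Isobaric: P stays 13000 kPa; V/T = const ⇒ T₂ = 2010 K, V₂ = 7.68 L.
W = PΔV = 13000×(7.68−4.28) kPa·L = 44300 J.
ΔU = nCvΔT = 5.99×12.5×(2010−1120) = 66400 J.
Q = ΔU + W = nCpΔT = 111000 J.
Net over both steps: W = -11200 J, Q = 102000 J, ΔU = 113000 J.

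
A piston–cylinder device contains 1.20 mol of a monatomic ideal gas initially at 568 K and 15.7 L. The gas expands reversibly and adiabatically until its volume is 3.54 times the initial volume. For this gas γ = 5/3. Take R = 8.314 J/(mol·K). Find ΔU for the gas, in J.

-4840 J

P₁ = nRT₁/V₁ = 1.20×8.314×568/15.7 = 361 kPa.
Adiabatic: TV^(γ−1) = const ⇒ T₂ = 568×(0.282)^0.667 = 245 K; PV^γ = const ⇒ P₂ = 43.9 kPa.
For an ideal gas ΔU = nCvΔT with Cv = (3/2)R = 12.5 J/(mol·K).
ΔU = 1.20×12.5×(245−568) = -4840 J.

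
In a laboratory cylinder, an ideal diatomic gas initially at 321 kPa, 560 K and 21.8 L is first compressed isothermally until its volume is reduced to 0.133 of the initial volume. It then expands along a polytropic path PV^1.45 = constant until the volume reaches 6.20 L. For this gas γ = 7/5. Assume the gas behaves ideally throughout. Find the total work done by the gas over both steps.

-9610 J

n = P₁V₁/(RT₁) = 321×21.8/(8.314×560) = 1.50 mol.
Step 1 — Isothermal: T stays 560 K; PV = const ⇒ V₂ = 2.90 L, P₂ = 2410 kPa.
ΔU = 0 (ideal gas, T constant).
W = nRT ln(V₂/V₁) = 1.50×8.314×560×ln(0.133) = -14100 J.
Q = ΔU + W = -14100 J.
State after step 1: P = 2410 kPa, V = 2.90 L, T = 560 K.
Step 2 — Polytropic n=1.45: T₂ = T₁(V₁/V₂)^(n−1) = 560×(0.468)^0.45 = 398 K; P₂ = P₁(V₁/V₂)^n = 802 kPa.
W = (P₁V₁−P₂V₂)/(n−1) = (2410×2.90−802×6.20)/0.45 = 4500 J.
ΔU = nCvΔT = 1.50×20.8×(398−560) = -5070 J.
Q = ΔU + W = -563 J.
Net over both steps: W = -9610 J, Q = -14700 J, ΔU = -5070 J.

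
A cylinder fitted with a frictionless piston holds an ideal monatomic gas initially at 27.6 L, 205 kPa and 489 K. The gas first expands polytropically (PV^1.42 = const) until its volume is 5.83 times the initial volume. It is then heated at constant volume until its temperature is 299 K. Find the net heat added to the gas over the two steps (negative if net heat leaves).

3750 J

n = P₁V₁/(RT₁) = 205×27.6/(8.314×489) = 1.39 mol.
Step 1 — Polytropic n=1.42: T₂ = T₁(V₁/V₂)^(n−1) = 489×(0.172)^0.42 = 233 K; P₂ = P₁(V₁/V₂)^n = 16.8 kPa.
W = (P₁V₁−P₂V₂)/(n−1) = (205×27.6−16.8×161)/0.42 = 7050 J.
ΔU = nCvΔT = 1.39×12.5×(233−489) = -4440 J.
Q = ΔU + W = 2610 J.
State after step 1: P = 16.8 kPa, V = 161 L, T = 233 K.
Step 2 — Isochoric: V stays 161 L; P/T = const ⇒ T₂ = 299 K, P₂ = 21.5 kPa.
W = 0 (no volume change).
ΔU = nCvΔT = 1.39×12.5×(299−233) = 1140 J.
Q = ΔU = 1140 J.
Net over both steps: W = 7050 J, Q = 3750 J, ΔU = -3300 J.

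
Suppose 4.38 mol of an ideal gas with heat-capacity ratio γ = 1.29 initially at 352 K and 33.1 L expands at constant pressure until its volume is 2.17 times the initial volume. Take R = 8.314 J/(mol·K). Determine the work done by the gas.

P₁ = nRT₁/V₁ = 4.38×8.314×352/33.1 = 387 kPa.
Isobaric: P stays 387 kPa; V/T = const ⇒ T₂ = 764 K, V₂ = 71.8 L.
W = PΔV = 387×(71.8−33.1) kPa·L = 15000 J.

15000 J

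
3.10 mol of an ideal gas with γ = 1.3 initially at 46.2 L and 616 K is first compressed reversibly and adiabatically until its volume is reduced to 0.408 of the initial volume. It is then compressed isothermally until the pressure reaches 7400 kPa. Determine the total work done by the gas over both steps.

-55900 J

P₁ = nRT₁/V₁ = 3.10×8.314×616/46.2 = 344 kPa.
Step 1 — Adiabatic: TV^(γ−1) = const ⇒ T₂ = 616×(2.45)^0.300 = 806 K; PV^γ = const ⇒ P₂ = 1100 kPa.
ΔU = nCvΔT = 3.10×27.7×(806−616) = 16300 J.
Q = 0 for an adiabatic process, so W = −ΔU = -16300 J.
State after step 1: P = 1100 kPa, V = 18.8 L, T = 806 K.
Step 2 — Isothermal: T stays 806 K; PV = const ⇒ V₂ = 2.81 L, P₂ = 7400 kPa.
ΔU = 0 (ideal gas, T constant).
W = nRT ln(V₂/V₁) = 3.10×8.314×806×ln(0.149) = -39600 J.
Q = ΔU + W = -39600 J.
Net over both steps: W = -55900 J, Q = -39600 J, ΔU = 16300 J.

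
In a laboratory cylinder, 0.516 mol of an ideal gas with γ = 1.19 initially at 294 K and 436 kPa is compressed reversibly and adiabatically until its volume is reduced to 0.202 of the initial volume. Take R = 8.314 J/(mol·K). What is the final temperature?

V₁ = nRT₁/P₁ = 0.516×8.314×294/436 = 2.89 L.
Adiabatic: TV^(γ−1) = const ⇒ T₂ = 294×(4.95)^0.190 = 398 K; PV^γ = const ⇒ P₂ = 2920 kPa.

398 K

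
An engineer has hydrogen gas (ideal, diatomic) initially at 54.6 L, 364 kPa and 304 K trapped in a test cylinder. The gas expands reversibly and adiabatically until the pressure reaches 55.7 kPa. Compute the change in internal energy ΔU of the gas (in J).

n = P₁V₁/(RT₁) = 364×54.6/(8.314×304) = 7.86 mol.
Adiabatic: T₂/T₁ = (P₂/P₁)^((γ−1)/γ) ⇒ T₂ = 304×(0.153)^0.286 = 178 K; V₂ = 209 L.
For an ideal gas ΔU = nCvΔT with Cv = (5/2)R = 20.8 J/(mol·K).
ΔU = 7.86×20.8×(178−304) = -20600 J.

-20600 J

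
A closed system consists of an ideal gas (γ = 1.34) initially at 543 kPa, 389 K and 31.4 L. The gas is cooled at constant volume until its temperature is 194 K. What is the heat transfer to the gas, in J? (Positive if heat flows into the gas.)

-25100 J

n = P₁V₁/(RT₁) = 543×31.4/(8.314×389) = 5.27 mol.
Isochoric: V stays 31.4 L; P/T = const ⇒ T₂ = 194 K, P₂ = 271 kPa.
W = 0 (no volume change).
ΔU = nCvΔT = 5.27×24.5×(194−389) = -25100 J.
Q = ΔU = -25100 J.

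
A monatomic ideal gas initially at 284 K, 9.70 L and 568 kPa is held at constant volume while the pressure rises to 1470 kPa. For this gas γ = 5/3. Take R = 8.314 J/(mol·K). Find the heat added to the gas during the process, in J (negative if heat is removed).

n = P₁V₁/(RT₁) = 568×9.70/(8.314×284) = 2.33 mol.
Isochoric: V stays 9.70 L; P/T = const ⇒ T₂ = 735 K, P₂ = 1470 kPa.
W = 0 (no volume change).
ΔU = nCvΔT = 2.33×12.5×(735−284) = 13100 J.
Q = ΔU = 13100 J.

13100 J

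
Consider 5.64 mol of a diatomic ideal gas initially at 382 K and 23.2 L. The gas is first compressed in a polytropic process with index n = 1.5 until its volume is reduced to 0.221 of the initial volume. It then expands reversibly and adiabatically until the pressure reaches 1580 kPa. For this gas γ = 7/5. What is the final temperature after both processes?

P₁ = nRT₁/V₁ = 5.64×8.314×382/23.2 = 772 kPa.
Step 1 — Polytropic n=1.5: T₂ = T₁(V₁/V₂)^(n−1) = 382×(4.52)^0.50 = 813 K; P₂ = P₁(V₁/V₂)^n = 7430 kPa.
W = (P₁V₁−P₂V₂)/(n−1) = (772×23.2−7430×5.13)/0.50 = -40400 J.
ΔU = nCvΔT = 5.64×20.8×(813−382) = 50500 J.
Q = ΔU + W = 10100 J.
State after step 1: P = 7430 kPa, V = 5.13 L, T = 813 K.
Step 2 — Adiabatic: T₂/T₁ = (P₂/P₁)^((γ−1)/γ) ⇒ T₂ = 813×(0.213)^0.286 = 522 K; V₂ = 15.5 L.
ΔU = nCvΔT = 5.64×20.8×(522−813) = -34100 J.
Q = 0 for an adiabatic process, so W = −ΔU = 34100 J.
Net over both steps: W = -6330 J, Q = 10100 J, ΔU = 16400 J.

522 K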